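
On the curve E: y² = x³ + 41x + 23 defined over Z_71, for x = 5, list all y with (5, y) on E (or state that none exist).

x³ + 41x + 23 = 353 ≡ 69 (mod 71).
69 is a non-residue mod 71; no y exists.

none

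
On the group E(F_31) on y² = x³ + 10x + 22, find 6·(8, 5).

Write P = (8, 5).
Repeated addition: build up to 6P.
2P: tangent at (8, 5): λ = (3·8² + 10)/(2·5) ≡ 16/10. 10⁻¹ ≡ 28 (mod 31) since 10·28 = 280 ≡ 1, so λ ≡ 16·28 ≡ 14.
  x = λ² - 8 - 8 = 196 - 16 ≡ 25; y = λ·(8 - 25) - 5 ≡ 5. → (25, 5)
3P: (25, 5) + (8, 5). λ = (5 - 5)/(8 - 25) ≡ 0/14 mod 31. 14⁻¹ ≡ 20 (mod 31), so λ ≡ 0.
  x = λ² - 25 - 8 = 0 - 33 ≡ 29; y = λ·(25 - 29) - 5 ≡ 26. → (29, 26)
4P: (29, 26) + (8, 5). λ = (5 - 26)/(8 - 29) ≡ 10/10 mod 31. 10⁻¹ ≡ 28 (mod 31) since 10·28 = 280 ≡ 1, so λ ≡ 1.
  x = λ² - 29 - 8 = 1 - 37 ≡ 26; y = λ·(29 - 26) - 26 ≡ 8. → (26, 8)
5P: (26, 8) + (8, 5). λ = (5 - 8)/(8 - 26) ≡ 28/13 mod 31. 13⁻¹ ≡ 12 (mod 31), so λ ≡ 26.
  x = λ² - 26 - 8 = 676 - 34 ≡ 22; y = λ·(26 - 22) - 8 ≡ 3. → (22, 3)
6P: (22, 3) + (8, 5). λ = (5 - 3)/(8 - 22) ≡ 2/17 mod 31. 17⁻¹ ≡ 11 (mod 31), so λ ≡ 22.
  x = λ² - 22 - 8 = 484 - 30 ≡ 20; y = λ·(22 - 20) - 3 ≡ 10. → (20, 10)

(20, 10)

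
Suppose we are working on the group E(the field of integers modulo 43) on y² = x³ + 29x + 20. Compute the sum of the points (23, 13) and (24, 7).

(32, 41)

(23, 13) + (24, 7). λ = (7 - 13)/(24 - 23) ≡ 37/1 mod 43. 1⁻¹ ≡ 1 (mod 43), so λ ≡ 37.
  x = λ² - 23 - 24 = 1369 - 47 ≡ 32; y = λ·(23 - 32) - 13 ≡ 41. → (32, 41)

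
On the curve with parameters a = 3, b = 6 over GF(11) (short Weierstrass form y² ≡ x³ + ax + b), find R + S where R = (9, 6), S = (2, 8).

(3, 8)

(9, 6) + (2, 8). λ = (8 - 6)/(2 - 9) ≡ 2/4 mod 11. 4⁻¹ ≡ 3 (mod 11), so λ ≡ 6.
  x = λ² - 9 - 2 = 36 - 11 ≡ 3; y = λ·(9 - 3) - 6 ≡ 8. → (3, 8)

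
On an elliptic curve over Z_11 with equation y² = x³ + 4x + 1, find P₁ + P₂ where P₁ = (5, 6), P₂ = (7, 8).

(0, 10)

(5, 6) + (7, 8). λ = (8 - 6)/(7 - 5) ≡ 2/2 mod 11. 2⁻¹ ≡ 6 (mod 11) since 2·6 = 12 ≡ 1, so λ ≡ 1.
  x = λ² - 5 - 7 = 1 - 12 ≡ 0; y = λ·(5 - 0) - 6 ≡ 10. → (0, 10)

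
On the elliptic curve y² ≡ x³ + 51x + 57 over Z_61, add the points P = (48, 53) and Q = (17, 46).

(48, 53) + (17, 46). λ = (46 - 53)/(17 - 48) ≡ 54/30 mod 61. 30⁻¹ ≡ 59 (mod 61), so λ ≡ 14.
  x = λ² - 48 - 17 = 196 - 65 ≡ 9; y = λ·(48 - 9) - 53 ≡ 5. → (9, 5)

(9, 5)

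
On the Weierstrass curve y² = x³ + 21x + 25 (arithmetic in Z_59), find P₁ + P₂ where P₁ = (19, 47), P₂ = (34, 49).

(19, 47) + (34, 49). λ = (49 - 47)/(34 - 19) ≡ 2/15 mod 59. 15⁻¹ ≡ 4 (mod 59), so λ ≡ 8.
  x = λ² - 19 - 34 = 64 - 53 ≡ 11; y = λ·(19 - 11) - 47 ≡ 17. → (11, 17)

(11, 17)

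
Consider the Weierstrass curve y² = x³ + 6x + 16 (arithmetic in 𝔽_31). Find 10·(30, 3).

(11, 7)

Write G = (30, 3).
Double-and-add on 10 = (1010)₂. Start with G = (30, 3) for the leading 1-bit.
double: tangent at (30, 3): λ = (3·30² + 6)/(2·3) ≡ 9/6. 6⁻¹ ≡ 26 (mod 31) since 6·26 = 156 ≡ 1, so λ ≡ 9·26 ≡ 17.
  x = λ² - 30 - 30 = 289 - 60 ≡ 12; y = λ·(30 - 12) - 3 ≡ 24. → (12, 24)
double: tangent at (12, 24): λ = (3·12² + 6)/(2·24) ≡ 4/17. 17⁻¹ ≡ 11 (mod 31), so λ ≡ 4·11 ≡ 13.
  x = λ² - 12 - 12 = 169 - 24 ≡ 21; y = λ·(12 - 21) - 24 ≡ 14. → (21, 14)
add G: (21, 14) + (30, 3). λ = (3 - 14)/(30 - 21) ≡ 20/9 mod 31. 9⁻¹ ≡ 7 (mod 31), so λ ≡ 16.
  x = λ² - 21 - 30 = 256 - 51 ≡ 19; y = λ·(21 - 19) - 14 ≡ 18. → (19, 18)
double: tangent at (19, 18): λ = (3·19² + 6)/(2·18) ≡ 4/5. 5⁻¹ ≡ 25 (mod 31), so λ ≡ 4·25 ≡ 7.
  x = λ² - 19 - 19 = 49 - 38 ≡ 11; y = λ·(19 - 11) - 18 ≡ 7. → (11, 7)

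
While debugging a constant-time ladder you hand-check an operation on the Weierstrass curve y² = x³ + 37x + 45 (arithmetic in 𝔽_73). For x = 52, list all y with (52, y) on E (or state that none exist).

9, 64

x³ + 37x + 45 = 142577 ≡ 8 (mod 73).
Square roots of 8 mod 73: 9 and 64 (since 9² = 81 ≡ 8).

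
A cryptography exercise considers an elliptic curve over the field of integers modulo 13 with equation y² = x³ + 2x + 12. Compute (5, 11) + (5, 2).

O

The two points share x = 5 and their y-coordinates satisfy 11 + 2 ≡ 0 (mod 13), so they are inverses. Their sum is O.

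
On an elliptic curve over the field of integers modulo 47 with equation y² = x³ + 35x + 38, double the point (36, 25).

tangent at (36, 25): λ = (3·36² + 35)/(2·25) ≡ 22/3. 3⁻¹ ≡ 16 (mod 47), so λ ≡ 22·16 ≡ 23.
  x = λ² - 36 - 36 = 529 - 72 ≡ 34; y = λ·(36 - 34) - 25 ≡ 21. → (34, 21)

(34, 21)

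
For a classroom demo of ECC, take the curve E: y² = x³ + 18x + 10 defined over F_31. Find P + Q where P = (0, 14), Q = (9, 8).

(19, 9)

(0, 14) + (9, 8). λ = (8 - 14)/(9 - 0) ≡ 25/9 mod 31. 9⁻¹ ≡ 7 (mod 31) since 9·7 = 63 ≡ 1, so λ ≡ 20.
  x = λ² - 0 - 9 = 400 - 9 ≡ 19; y = λ·(0 - 19) - 14 ≡ 9. → (19, 9)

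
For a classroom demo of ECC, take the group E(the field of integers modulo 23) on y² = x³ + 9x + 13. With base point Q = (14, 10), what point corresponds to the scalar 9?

Repeated addition: build up to 9Q.
2Q: tangent at (14, 10): λ = (3·14² + 9)/(2·10) ≡ 22/20. 20⁻¹ ≡ 15 (mod 23), so λ ≡ 22·15 ≡ 8.
  x = λ² - 14 - 14 = 64 - 28 ≡ 13; y = λ·(14 - 13) - 10 ≡ 21. → (13, 21)
3Q: (13, 21) + (14, 10). λ = (10 - 21)/(14 - 13) ≡ 12/1 mod 23. 1⁻¹ ≡ 1 (mod 23) since 1·1 = 1 ≡ 1, so λ ≡ 12.
  x = λ² - 13 - 14 = 144 - 27 ≡ 2; y = λ·(13 - 2) - 21 ≡ 19. → (2, 19)
4Q: (2, 19) + (14, 10). λ = (10 - 19)/(14 - 2) ≡ 14/12 mod 23. 12⁻¹ ≡ 2 (mod 23) since 12·2 = 24 ≡ 1, so λ ≡ 5.
  x = λ² - 2 - 14 = 25 - 16 ≡ 9; y = λ·(2 - 9) - 19 ≡ 15. → (9, 15)
5Q: (9, 15) + (14, 10). λ = (10 - 15)/(14 - 9) ≡ 18/5 mod 23. 5⁻¹ ≡ 14 (mod 23), so λ ≡ 22.
  x = λ² - 9 - 14 = 484 - 23 ≡ 1; y = λ·(9 - 1) - 15 ≡ 0. → (1, 0)
6Q: (1, 0) + (14, 10). λ = (10 - 0)/(14 - 1) ≡ 10/13 mod 23. 13⁻¹ ≡ 16 (mod 23), so λ ≡ 22.
  x = λ² - 1 - 14 = 484 - 15 ≡ 9; y = λ·(1 - 9) - 0 ≡ 8. → (9, 8)
7Q: (9, 8) + (14, 10). λ = (10 - 8)/(14 - 9) ≡ 2/5 mod 23. 5⁻¹ ≡ 14 (mod 23), so λ ≡ 5.
  x = λ² - 9 - 14 = 25 - 23 ≡ 2; y = λ·(9 - 2) - 8 ≡ 4. → (2, 4)
8Q: (2, 4) + (14, 10). λ = (10 - 4)/(14 - 2) ≡ 6/12 mod 23. 12⁻¹ ≡ 2 (mod 23), so λ ≡ 12.
  x = λ² - 2 - 14 = 144 - 16 ≡ 13; y = λ·(2 - 13) - 4 ≡ 2. → (13, 2)
9Q: (13, 2) + (14, 10). λ = (10 - 2)/(14 - 13) ≡ 8/1 mod 23. 1⁻¹ ≡ 1 (mod 23) since 1·1 = 1 ≡ 1, so λ ≡ 8.
  x = λ² - 13 - 14 = 64 - 27 ≡ 14; y = λ·(13 - 14) - 2 ≡ 13. → (14, 13)

(14, 13)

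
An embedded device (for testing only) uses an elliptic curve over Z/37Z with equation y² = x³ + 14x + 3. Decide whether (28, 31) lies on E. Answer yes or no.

yes

y² = 31² ≡ 36; x³ + 14x + 3 = 22347 ≡ 36 (mod 37). 36 = 36.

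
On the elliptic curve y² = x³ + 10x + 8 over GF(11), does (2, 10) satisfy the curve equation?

y² = 10² ≡ 1; x³ + 10x + 8 = 36 ≡ 3 (mod 11). 1 ≠ 3.

no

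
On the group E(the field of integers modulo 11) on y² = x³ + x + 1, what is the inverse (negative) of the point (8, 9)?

(8, 2)

-(8, 9) = (8, -9 mod 11) = (8, 2).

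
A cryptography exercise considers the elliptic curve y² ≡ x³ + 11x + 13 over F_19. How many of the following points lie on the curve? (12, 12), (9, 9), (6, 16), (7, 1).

2

(12, 12): 12² ≡ 11, rhs ≡ 11 → on.
(9, 9): 9² ≡ 5, rhs ≡ 5 → on.
(6, 16): 16² ≡ 9, rhs ≡ 10 → off.
(7, 1): 1² ≡ 1, rhs ≡ 15 → off.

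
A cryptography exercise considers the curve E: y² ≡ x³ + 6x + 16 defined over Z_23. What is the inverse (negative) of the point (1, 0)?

(1, 0)

-(1, 0) = (1, -0 mod 23) = (1, 0).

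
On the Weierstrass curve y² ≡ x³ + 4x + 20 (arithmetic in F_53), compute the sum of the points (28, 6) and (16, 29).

(2, 6)

(28, 6) + (16, 29). λ = (29 - 6)/(16 - 28) ≡ 23/41 mod 53. 41⁻¹ ≡ 22 (mod 53), so λ ≡ 29.
  x = λ² - 28 - 16 = 841 - 44 ≡ 2; y = λ·(28 - 2) - 6 ≡ 6. → (2, 6)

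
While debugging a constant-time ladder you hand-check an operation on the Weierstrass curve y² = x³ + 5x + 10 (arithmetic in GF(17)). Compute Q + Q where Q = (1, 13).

tangent at (1, 13): λ = (3·1² + 5)/(2·13) ≡ 8/9. 9⁻¹ ≡ 2 (mod 17), so λ ≡ 8·2 ≡ 16.
  x = λ² - 1 - 1 = 256 - 2 ≡ 16; y = λ·(1 - 16) - 13 ≡ 2. → (16, 2)

(16, 2)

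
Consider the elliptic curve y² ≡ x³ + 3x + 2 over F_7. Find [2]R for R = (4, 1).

(0, 3)

tangent at (4, 1): λ = (3·4² + 3)/(2·1) ≡ 2/2. 2⁻¹ ≡ 4 (mod 7) since 2·4 = 8 ≡ 1, so λ ≡ 2·4 ≡ 1.
  x = λ² - 4 - 4 = 1 - 8 ≡ 0; y = λ·(4 - 0) - 1 ≡ 3. → (0, 3)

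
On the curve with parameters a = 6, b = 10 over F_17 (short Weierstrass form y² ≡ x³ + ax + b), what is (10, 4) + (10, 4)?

(14, 13)

tangent at (10, 4): λ = (3·10² + 6)/(2·4) ≡ 0/8. 8⁻¹ ≡ 15 (mod 17), so λ ≡ 0·15 ≡ 0.
  x = λ² - 10 - 10 = 0 - 20 ≡ 14; y = λ·(10 - 14) - 4 ≡ 13. → (14, 13)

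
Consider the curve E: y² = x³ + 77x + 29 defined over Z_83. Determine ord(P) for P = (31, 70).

2P: tangent at (31, 70): λ = (3·31² + 77)/(2·70) ≡ 55/57. 57⁻¹ ≡ 67 (mod 83), so λ ≡ 55·67 ≡ 33.
  x = λ² - 31 - 31 = 1089 - 62 ≡ 31; y = λ·(31 - 31) - 70 ≡ 13. → (31, 13)
3P: (31, 13) + (31, 70): same x and y₁ ≡ -y₂, so the sum is ∞.
3P = ∞, so the order is 3.

3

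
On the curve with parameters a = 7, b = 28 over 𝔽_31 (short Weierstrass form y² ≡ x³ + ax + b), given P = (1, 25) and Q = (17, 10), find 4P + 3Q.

First 4P:
Repeated addition: build up to 4P.
2P: tangent at (1, 25): λ = (3·1² + 7)/(2·25) ≡ 10/19. 19⁻¹ ≡ 18 (mod 31) since 19·18 = 342 ≡ 1, so λ ≡ 10·18 ≡ 25.
  x = λ² - 1 - 1 = 625 - 2 ≡ 3; y = λ·(1 - 3) - 25 ≡ 18. → (3, 18)
3P: (3, 18) + (1, 25). λ = (25 - 18)/(1 - 3) ≡ 7/29 mod 31. 29⁻¹ ≡ 15 (mod 31) since 29·15 = 435 ≡ 1, so λ ≡ 12.
  x = λ² - 3 - 1 = 144 - 4 ≡ 16; y = λ·(3 - 16) - 18 ≡ 12. → (16, 12)
4P: (16, 12) + (1, 25). λ = (25 - 12)/(1 - 16) ≡ 13/16 mod 31. 16⁻¹ ≡ 2 (mod 31), so λ ≡ 26.
  x = λ² - 16 - 1 = 676 - 17 ≡ 8; y = λ·(16 - 8) - 12 ≡ 10. → (8, 10)
4P = (8, 10).
Next 3Q:
Repeated addition: build up to 3Q.
2Q: tangent at (17, 10): λ = (3·17² + 7)/(2·10) ≡ 6/20. 20⁻¹ ≡ 14 (mod 31), so λ ≡ 6·14 ≡ 22.
  x = λ² - 17 - 17 = 484 - 34 ≡ 16; y = λ·(17 - 16) - 10 ≡ 12. → (16, 12)
3Q: (16, 12) + (17, 10). λ = (10 - 12)/(17 - 16) ≡ 29/1 mod 31. 1⁻¹ ≡ 1 (mod 31), so λ ≡ 29.
  x = λ² - 16 - 17 = 841 - 33 ≡ 2; y = λ·(16 - 2) - 12 ≡ 22. → (2, 22)
3Q = (2, 22).
Finally 4P + 3Q:
(8, 10) + (2, 22). λ = (22 - 10)/(2 - 8) ≡ 12/25 mod 31. 25⁻¹ ≡ 5 (mod 31), so λ ≡ 29.
  x = λ² - 8 - 2 = 841 - 10 ≡ 25; y = λ·(8 - 25) - 10 ≡ 24. → (25, 24)

(25, 24)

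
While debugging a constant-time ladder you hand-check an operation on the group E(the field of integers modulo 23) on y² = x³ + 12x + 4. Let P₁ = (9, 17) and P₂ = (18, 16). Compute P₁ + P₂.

(9, 17) + (18, 16). λ = (16 - 17)/(18 - 9) ≡ 22/9 mod 23. 9⁻¹ ≡ 18 (mod 23) since 9·18 = 162 ≡ 1, so λ ≡ 5.
  x = λ² - 9 - 18 = 25 - 27 ≡ 21; y = λ·(9 - 21) - 17 ≡ 15. → (21, 15)

(21, 15)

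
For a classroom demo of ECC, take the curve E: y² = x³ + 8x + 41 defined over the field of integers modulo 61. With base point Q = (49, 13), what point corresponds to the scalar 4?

(28, 14)

Repeated addition: build up to 4Q.
2Q: tangent at (49, 13): λ = (3·49² + 8)/(2·13) ≡ 13/26. 26⁻¹ ≡ 54 (mod 61), so λ ≡ 13·54 ≡ 31.
  x = λ² - 49 - 49 = 961 - 98 ≡ 9; y = λ·(49 - 9) - 13 ≡ 7. → (9, 7)
3Q: (9, 7) + (49, 13). λ = (13 - 7)/(49 - 9) ≡ 6/40 mod 61. 40⁻¹ ≡ 29 (mod 61), so λ ≡ 52.
  x = λ² - 9 - 49 = 2704 - 58 ≡ 23; y = λ·(9 - 23) - 7 ≡ 58. → (23, 58)
4Q: (23, 58) + (49, 13). λ = (13 - 58)/(49 - 23) ≡ 16/26 mod 61. 26⁻¹ ≡ 54 (mod 61), so λ ≡ 10.
  x = λ² - 23 - 49 = 100 - 72 ≡ 28; y = λ·(23 - 28) - 58 ≡ 14. → (28, 14)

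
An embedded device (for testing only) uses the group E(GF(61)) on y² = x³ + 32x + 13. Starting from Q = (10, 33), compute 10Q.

Double-and-add on 10 = (1010)₂. Start with Q = (10, 33) for the leading 1-bit.
double: tangent at (10, 33): λ = (3·10² + 32)/(2·33) ≡ 27/5. 5⁻¹ ≡ 49 (mod 61), so λ ≡ 27·49 ≡ 42.
  x = λ² - 10 - 10 = 1764 - 20 ≡ 36; y = λ·(10 - 36) - 33 ≡ 34. → (36, 34)
double: tangent at (36, 34): λ = (3·36² + 32)/(2·34) ≡ 16/7. 7⁻¹ ≡ 35 (mod 61) since 7·35 = 245 ≡ 1, so λ ≡ 16·35 ≡ 11.
  x = λ² - 36 - 36 = 121 - 72 ≡ 49; y = λ·(36 - 49) - 34 ≡ 6. → (49, 6)
add Q: (49, 6) + (10, 33). λ = (33 - 6)/(10 - 49) ≡ 27/22 mod 61. 22⁻¹ ≡ 25 (mod 61) since 22·25 = 550 ≡ 1, so λ ≡ 4.
  x = λ² - 49 - 10 = 16 - 59 ≡ 18; y = λ·(49 - 18) - 6 ≡ 57. → (18, 57)
double: tangent at (18, 57): λ = (3·18² + 32)/(2·57) ≡ 28/53. 53⁻¹ ≡ 38 (mod 61) since 53·38 = 2014 ≡ 1, so λ ≡ 28·38 ≡ 27.
  x = λ² - 18 - 18 = 729 - 36 ≡ 22; y = λ·(18 - 22) - 57 ≡ 18. → (22, 18)

(22, 18)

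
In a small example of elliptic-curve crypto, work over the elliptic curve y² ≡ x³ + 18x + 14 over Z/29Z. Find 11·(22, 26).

(18, 14)

Write Q = (22, 26).
Repeated addition: build up to 11Q.
2Q: tangent at (22, 26): λ = (3·22² + 18)/(2·26) ≡ 20/23. 23⁻¹ ≡ 24 (mod 29) since 23·24 = 552 ≡ 1, so λ ≡ 20·24 ≡ 16.
  x = λ² - 22 - 22 = 256 - 44 ≡ 9; y = λ·(22 - 9) - 26 ≡ 8. → (9, 8)
3Q: (9, 8) + (22, 26). λ = (26 - 8)/(22 - 9) ≡ 18/13 mod 29. 13⁻¹ ≡ 9 (mod 29), so λ ≡ 17.
  x = λ² - 9 - 22 = 289 - 31 ≡ 26; y = λ·(9 - 26) - 8 ≡ 22. → (26, 22)
4Q: (26, 22) + (22, 26). λ = (26 - 22)/(22 - 26) ≡ 4/25 mod 29. 25⁻¹ ≡ 7 (mod 29) since 25·7 = 175 ≡ 1, so λ ≡ 28.
  x = λ² - 26 - 22 = 784 - 48 ≡ 11; y = λ·(26 - 11) - 22 ≡ 21. → (11, 21)
5Q: (11, 21) + (22, 26). λ = (26 - 21)/(22 - 11) ≡ 5/11 mod 29. 11⁻¹ ≡ 8 (mod 29), so λ ≡ 11.
  x = λ² - 11 - 22 = 121 - 33 ≡ 1; y = λ·(11 - 1) - 21 ≡ 2. → (1, 2)
6Q: (1, 2) + (22, 26). λ = (26 - 2)/(22 - 1) ≡ 24/21 mod 29. 21⁻¹ ≡ 18 (mod 29), so λ ≡ 26.
  x = λ² - 1 - 22 = 676 - 23 ≡ 15; y = λ·(1 - 15) - 2 ≡ 11. → (15, 11)
7Q: (15, 11) + (22, 26). λ = (26 - 11)/(22 - 15) ≡ 15/7 mod 29. 7⁻¹ ≡ 25 (mod 29), so λ ≡ 27.
  x = λ² - 15 - 22 = 729 - 37 ≡ 25; y = λ·(15 - 25) - 11 ≡ 9. → (25, 9)
8Q: (25, 9) + (22, 26). λ = (26 - 9)/(22 - 25) ≡ 17/26 mod 29. 26⁻¹ ≡ 19 (mod 29) since 26·19 = 494 ≡ 1, so λ ≡ 4.
  x = λ² - 25 - 22 = 16 - 47 ≡ 27; y = λ·(25 - 27) - 9 ≡ 12. → (27, 12)
9Q: (27, 12) + (22, 26). λ = (26 - 12)/(22 - 27) ≡ 14/24 mod 29. 24⁻¹ ≡ 23 (mod 29) since 24·23 = 552 ≡ 1, so λ ≡ 3.
  x = λ² - 27 - 22 = 9 - 49 ≡ 18; y = λ·(27 - 18) - 12 ≡ 15. → (18, 15)
10Q: (18, 15) + (22, 26). λ = (26 - 15)/(22 - 18) ≡ 11/4 mod 29. 4⁻¹ ≡ 22 (mod 29) since 4·22 = 88 ≡ 1, so λ ≡ 10.
  x = λ² - 18 - 22 = 100 - 40 ≡ 2; y = λ·(18 - 2) - 15 ≡ 0. → (2, 0)
11Q: (2, 0) + (22, 26). λ = (26 - 0)/(22 - 2) ≡ 26/20 mod 29. 20⁻¹ ≡ 16 (mod 29) since 20·16 = 320 ≡ 1, so λ ≡ 10.
  x = λ² - 2 - 22 = 100 - 24 ≡ 18; y = λ·(2 - 18) - 0 ≡ 14. → (18, 14)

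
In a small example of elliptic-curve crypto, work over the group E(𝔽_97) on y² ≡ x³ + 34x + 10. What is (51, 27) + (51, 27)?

(94, 50)

tangent at (51, 27): λ = (3·51² + 34)/(2·27) ≡ 77/54. 54⁻¹ ≡ 9 (mod 97), so λ ≡ 77·9 ≡ 14.
  x = λ² - 51 - 51 = 196 - 102 ≡ 94; y = λ·(51 - 94) - 27 ≡ 50. → (94, 50)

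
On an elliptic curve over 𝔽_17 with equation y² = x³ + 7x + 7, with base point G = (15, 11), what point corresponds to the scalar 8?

Double-and-add on 8 = (1000)₂. Start with G = (15, 11) for the leading 1-bit.
double: tangent at (15, 11): λ = (3·15² + 7)/(2·11) ≡ 2/5. 5⁻¹ ≡ 7 (mod 17) since 5·7 = 35 ≡ 1, so λ ≡ 2·7 ≡ 14.
  x = λ² - 15 - 15 = 196 - 30 ≡ 13; y = λ·(15 - 13) - 11 ≡ 0. → (13, 0)
double: (13, 0) + (13, 0): same x and y₁ ≡ -y₂, so the sum is O.
double: O + O = O (identity).

O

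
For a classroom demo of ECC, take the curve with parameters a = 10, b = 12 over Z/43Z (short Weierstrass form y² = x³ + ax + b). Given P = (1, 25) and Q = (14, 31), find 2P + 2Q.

First 2P:
Repeated addition: build up to 2P.
2P: tangent at (1, 25): λ = (3·1² + 10)/(2·25) ≡ 13/7. 7⁻¹ ≡ 37 (mod 43), so λ ≡ 13·37 ≡ 8.
  x = λ² - 1 - 1 = 64 - 2 ≡ 19; y = λ·(1 - 19) - 25 ≡ 3. → (19, 3)
2P = (19, 3).
Next 2Q:
Repeated addition: build up to 2Q.
2Q: tangent at (14, 31): λ = (3·14² + 10)/(2·31) ≡ 39/19. 19⁻¹ ≡ 34 (mod 43), so λ ≡ 39·34 ≡ 36.
  x = λ² - 14 - 14 = 1296 - 28 ≡ 21; y = λ·(14 - 21) - 31 ≡ 18. → (21, 18)
2Q = (21, 18).
Finally 2P + 2Q:
(19, 3) + (21, 18). λ = (18 - 3)/(21 - 19) ≡ 15/2 mod 43. 2⁻¹ ≡ 22 (mod 43) since 2·22 = 44 ≡ 1, so λ ≡ 29.
  x = λ² - 19 - 21 = 841 - 40 ≡ 27; y = λ·(19 - 27) - 3 ≡ 23. → (27, 23)

(27, 23)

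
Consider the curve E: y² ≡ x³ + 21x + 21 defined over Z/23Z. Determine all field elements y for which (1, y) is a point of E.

none

x³ + 21x + 21 = 43 ≡ 20 (mod 23).
20 is a non-residue mod 23; no y exists.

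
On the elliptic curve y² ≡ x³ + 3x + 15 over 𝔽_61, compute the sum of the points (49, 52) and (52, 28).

(24, 53)

(49, 52) + (52, 28). λ = (28 - 52)/(52 - 49) ≡ 37/3 mod 61. 3⁻¹ ≡ 41 (mod 61) since 3·41 = 123 ≡ 1, so λ ≡ 53.
  x = λ² - 49 - 52 = 2809 - 101 ≡ 24; y = λ·(49 - 24) - 52 ≡ 53. → (24, 53)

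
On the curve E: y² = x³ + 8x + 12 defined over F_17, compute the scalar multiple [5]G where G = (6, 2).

Repeated addition: build up to 5G.
2G: tangent at (6, 2): λ = (3·6² + 8)/(2·2) ≡ 14/4. 4⁻¹ ≡ 13 (mod 17), so λ ≡ 14·13 ≡ 12.
  x = λ² - 6 - 6 = 144 - 12 ≡ 13; y = λ·(6 - 13) - 2 ≡ 16. → (13, 16)
3G: (13, 16) + (6, 2). λ = (2 - 16)/(6 - 13) ≡ 3/10 mod 17. 10⁻¹ ≡ 12 (mod 17), so λ ≡ 2.
  x = λ² - 13 - 6 = 4 - 19 ≡ 2; y = λ·(13 - 2) - 16 ≡ 6. → (2, 6)
4G: (2, 6) + (6, 2). λ = (2 - 6)/(6 - 2) ≡ 13/4 mod 17. 4⁻¹ ≡ 13 (mod 17), so λ ≡ 16.
  x = λ² - 2 - 6 = 256 - 8 ≡ 10; y = λ·(2 - 10) - 6 ≡ 2. → (10, 2)
5G: (10, 2) + (6, 2). λ = (2 - 2)/(6 - 10) ≡ 0/13 mod 17. 13⁻¹ ≡ 4 (mod 17) since 13·4 = 52 ≡ 1, so λ ≡ 0.
  x = λ² - 10 - 6 = 0 - 16 ≡ 1; y = λ·(10 - 1) - 2 ≡ 15. → (1, 15)

(1, 15)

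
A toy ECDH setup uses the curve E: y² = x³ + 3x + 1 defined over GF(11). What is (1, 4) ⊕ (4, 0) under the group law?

(1, 4) + (4, 0). λ = (0 - 4)/(4 - 1) ≡ 7/3 mod 11. 3⁻¹ ≡ 4 (mod 11), so λ ≡ 6.
  x = λ² - 1 - 4 = 36 - 5 ≡ 9; y = λ·(1 - 9) - 4 ≡ 3. → (9, 3)

(9, 3)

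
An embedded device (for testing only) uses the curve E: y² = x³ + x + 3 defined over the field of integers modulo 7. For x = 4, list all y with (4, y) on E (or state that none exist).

1, 6

x³ + 1x + 3 = 71 ≡ 1 (mod 7).
Square roots of 1 mod 7: 1 and 6 (since 1² = 1 ≡ 1).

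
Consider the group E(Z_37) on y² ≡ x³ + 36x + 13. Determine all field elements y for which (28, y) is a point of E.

12, 25

x³ + 36x + 13 = 22973 ≡ 33 (mod 37).
Square roots of 33 mod 37: 12 and 25 (since 12² = 144 ≡ 33).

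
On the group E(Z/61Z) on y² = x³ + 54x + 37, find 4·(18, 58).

(55, 31)

Write G = (18, 58).
Repeated addition: build up to 4G.
2G: tangent at (18, 58): λ = (3·18² + 54)/(2·58) ≡ 50/55. 55⁻¹ ≡ 10 (mod 61), so λ ≡ 50·10 ≡ 12.
  x = λ² - 18 - 18 = 144 - 36 ≡ 47; y = λ·(18 - 47) - 58 ≡ 21. → (47, 21)
3G: (47, 21) + (18, 58). λ = (58 - 21)/(18 - 47) ≡ 37/32 mod 61. 32⁻¹ ≡ 21 (mod 61) since 32·21 = 672 ≡ 1, so λ ≡ 45.
  x = λ² - 47 - 18 = 2025 - 65 ≡ 8; y = λ·(47 - 8) - 21 ≡ 26. → (8, 26)
4G: (8, 26) + (18, 58). λ = (58 - 26)/(18 - 8) ≡ 32/10 mod 61. 10⁻¹ ≡ 55 (mod 61), so λ ≡ 52.
  x = λ² - 8 - 18 = 2704 - 26 ≡ 55; y = λ·(8 - 55) - 26 ≡ 31. → (55, 31)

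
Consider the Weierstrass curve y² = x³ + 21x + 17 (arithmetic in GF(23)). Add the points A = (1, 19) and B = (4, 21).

(21, 6)

(1, 19) + (4, 21). λ = (21 - 19)/(4 - 1) ≡ 2/3 mod 23. 3⁻¹ ≡ 8 (mod 23), so λ ≡ 16.
  x = λ² - 1 - 4 = 256 - 5 ≡ 21; y = λ·(1 - 21) - 19 ≡ 6. → (21, 6)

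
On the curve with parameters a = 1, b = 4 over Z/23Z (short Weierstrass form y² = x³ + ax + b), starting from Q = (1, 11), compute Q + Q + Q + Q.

(8, 15)

Double-and-add on 4 = (100)₂. Start with Q = (1, 11) for the leading 1-bit.
double: tangent at (1, 11): λ = (3·1² + 1)/(2·11) ≡ 4/22. 22⁻¹ ≡ 22 (mod 23), so λ ≡ 4·22 ≡ 19.
  x = λ² - 1 - 1 = 361 - 2 ≡ 14; y = λ·(1 - 14) - 11 ≡ 18. → (14, 18)
double: tangent at (14, 18): λ = (3·14² + 1)/(2·18) ≡ 14/13. 13⁻¹ ≡ 16 (mod 23) since 13·16 = 208 ≡ 1, so λ ≡ 14·16 ≡ 17.
  x = λ² - 14 - 14 = 289 - 28 ≡ 8; y = λ·(14 - 8) - 18 ≡ 15. → (8, 15)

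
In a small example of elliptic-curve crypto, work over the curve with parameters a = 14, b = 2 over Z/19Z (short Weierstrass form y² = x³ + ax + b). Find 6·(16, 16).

Write G = (16, 16).
Double-and-add on 6 = (110)₂. Start with G = (16, 16) for the leading 1-bit.
double: tangent at (16, 16): λ = (3·16² + 14)/(2·16) ≡ 3/13. 13⁻¹ ≡ 3 (mod 19) since 13·3 = 39 ≡ 1, so λ ≡ 3·3 ≡ 9.
  x = λ² - 16 - 16 = 81 - 32 ≡ 11; y = λ·(16 - 11) - 16 ≡ 10. → (11, 10)
add G: (11, 10) + (16, 16). λ = (16 - 10)/(16 - 11) ≡ 6/5 mod 19. 5⁻¹ ≡ 4 (mod 19) since 5·4 = 20 ≡ 1, so λ ≡ 5.
  x = λ² - 11 - 16 = 25 - 27 ≡ 17; y = λ·(11 - 17) - 10 ≡ 17. → (17, 17)
double: tangent at (17, 17): λ = (3·17² + 14)/(2·17) ≡ 7/15. 15⁻¹ ≡ 14 (mod 19) since 15·14 = 210 ≡ 1, so λ ≡ 7·14 ≡ 3.
  x = λ² - 17 - 17 = 9 - 34 ≡ 13; y = λ·(17 - 13) - 17 ≡ 14. → (13, 14)

(13, 14)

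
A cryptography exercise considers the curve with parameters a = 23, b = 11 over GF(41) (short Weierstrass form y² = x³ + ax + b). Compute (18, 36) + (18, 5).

O

The two points share x = 18 and their y-coordinates satisfy 36 + 5 ≡ 0 (mod 41), so they are inverses. Their sum is O.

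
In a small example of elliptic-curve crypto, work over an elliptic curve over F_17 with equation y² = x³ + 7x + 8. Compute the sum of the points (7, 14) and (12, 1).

(7, 14) + (12, 1). λ = (1 - 14)/(12 - 7) ≡ 4/5 mod 17. 5⁻¹ ≡ 7 (mod 17) since 5·7 = 35 ≡ 1, so λ ≡ 11.
  x = λ² - 7 - 12 = 121 - 19 ≡ 0; y = λ·(7 - 0) - 14 ≡ 12. → (0, 12)

(0, 12)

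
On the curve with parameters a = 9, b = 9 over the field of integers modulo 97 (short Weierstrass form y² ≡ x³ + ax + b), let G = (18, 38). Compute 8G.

(24, 9)

Double-and-add on 8 = (1000)₂. Start with G = (18, 38) for the leading 1-bit.
double: tangent at (18, 38): λ = (3·18² + 9)/(2·38) ≡ 11/76. 76⁻¹ ≡ 60 (mod 97) since 76·60 = 4560 ≡ 1, so λ ≡ 11·60 ≡ 78.
  x = λ² - 18 - 18 = 6084 - 36 ≡ 34; y = λ·(18 - 34) - 38 ≡ 72. → (34, 72)
double: tangent at (34, 72): λ = (3·34² + 9)/(2·72) ≡ 82/47. 47⁻¹ ≡ 64 (mod 97), so λ ≡ 82·64 ≡ 10.
  x = λ² - 34 - 34 = 100 - 68 ≡ 32; y = λ·(34 - 32) - 72 ≡ 45. → (32, 45)
double: tangent at (32, 45): λ = (3·32² + 9)/(2·45) ≡ 74/90. 90⁻¹ ≡ 83 (mod 97) since 90·83 = 7470 ≡ 1, so λ ≡ 74·83 ≡ 31.
  x = λ² - 32 - 32 = 961 - 64 ≡ 24; y = λ·(32 - 24) - 45 ≡ 9. → (24, 9)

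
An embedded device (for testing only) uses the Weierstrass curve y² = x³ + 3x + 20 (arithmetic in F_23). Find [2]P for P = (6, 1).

(15, 17)

tangent at (6, 1): λ = (3·6² + 3)/(2·1) ≡ 19/2. 2⁻¹ ≡ 12 (mod 23), so λ ≡ 19·12 ≡ 21.
  x = λ² - 6 - 6 = 441 - 12 ≡ 15; y = λ·(6 - 15) - 1 ≡ 17. → (15, 17)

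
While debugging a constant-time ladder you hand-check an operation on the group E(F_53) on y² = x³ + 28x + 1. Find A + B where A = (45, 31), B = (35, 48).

(45, 31) + (35, 48). λ = (48 - 31)/(35 - 45) ≡ 17/43 mod 53. 43⁻¹ ≡ 37 (mod 53), so λ ≡ 46.
  x = λ² - 45 - 35 = 2116 - 80 ≡ 22; y = λ·(45 - 22) - 31 ≡ 20. → (22, 20)

(22, 20)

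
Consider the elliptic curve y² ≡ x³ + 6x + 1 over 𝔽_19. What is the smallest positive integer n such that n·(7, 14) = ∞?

2P: tangent at (7, 14): λ = (3·7² + 6)/(2·14) ≡ 1/9. 9⁻¹ ≡ 17 (mod 19), so λ ≡ 1·17 ≡ 17.
  x = λ² - 7 - 7 = 289 - 14 ≡ 9; y = λ·(7 - 9) - 14 ≡ 9. → (9, 9)
3P: (9, 9) + (7, 14). λ = (14 - 9)/(7 - 9) ≡ 5/17 mod 19. 17⁻¹ ≡ 9 (mod 19) since 17·9 = 153 ≡ 1, so λ ≡ 7.
  x = λ² - 9 - 7 = 49 - 16 ≡ 14; y = λ·(9 - 14) - 9 ≡ 13. → (14, 13)
4P: (14, 13) + (7, 14). λ = (14 - 13)/(7 - 14) ≡ 1/12 mod 19. 12⁻¹ ≡ 8 (mod 19) since 12·8 = 96 ≡ 1, so λ ≡ 8.
  x = λ² - 14 - 7 = 64 - 21 ≡ 5; y = λ·(14 - 5) - 13 ≡ 2. → (5, 2)
5P: (5, 2) + (7, 14). λ = (14 - 2)/(7 - 5) ≡ 12/2 mod 19. 2⁻¹ ≡ 10 (mod 19) since 2·10 = 20 ≡ 1, so λ ≡ 6.
  x = λ² - 5 - 7 = 36 - 12 ≡ 5; y = λ·(5 - 5) - 2 ≡ 17. → (5, 17)
6P: (5, 17) + (7, 14). λ = (14 - 17)/(7 - 5) ≡ 16/2 mod 19. 2⁻¹ ≡ 10 (mod 19), so λ ≡ 8.
  x = λ² - 5 - 7 = 64 - 12 ≡ 14; y = λ·(5 - 14) - 17 ≡ 6. → (14, 6)
7P: (14, 6) + (7, 14). λ = (14 - 6)/(7 - 14) ≡ 8/12 mod 19. 12⁻¹ ≡ 8 (mod 19), so λ ≡ 7.
  x = λ² - 14 - 7 = 49 - 21 ≡ 9; y = λ·(14 - 9) - 6 ≡ 10. → (9, 10)
8P: (9, 10) + (7, 14). λ = (14 - 10)/(7 - 9) ≡ 4/17 mod 19. 17⁻¹ ≡ 9 (mod 19), so λ ≡ 17.
  x = λ² - 9 - 7 = 289 - 16 ≡ 7; y = λ·(9 - 7) - 10 ≡ 5. → (7, 5)
9P: (7, 5) + (7, 14): same x and y₁ ≡ -y₂, so the sum is ∞.
9P = ∞, so the order is 9.

9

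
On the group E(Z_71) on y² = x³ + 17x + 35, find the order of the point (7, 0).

2P: (7, 0) + (7, 0): same x and y₁ ≡ -y₂, so the sum is O.
2P = O, so the order is 2.

2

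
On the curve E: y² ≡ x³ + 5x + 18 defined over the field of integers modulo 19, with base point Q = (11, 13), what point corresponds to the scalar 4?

Repeated addition: build up to 4Q.
2Q: tangent at (11, 13): λ = (3·11² + 5)/(2·13) ≡ 7/7. 7⁻¹ ≡ 11 (mod 19), so λ ≡ 7·11 ≡ 1.
  x = λ² - 11 - 11 = 1 - 22 ≡ 17; y = λ·(11 - 17) - 13 ≡ 0. → (17, 0)
3Q: (17, 0) + (11, 13). λ = (13 - 0)/(11 - 17) ≡ 13/13 mod 19. 13⁻¹ ≡ 3 (mod 19), so λ ≡ 1.
  x = λ² - 17 - 11 = 1 - 28 ≡ 11; y = λ·(17 - 11) - 0 ≡ 6. → (11, 6)
4Q: (11, 6) + (11, 13): same x and y₁ ≡ -y₂, so the sum is the point at infinity.

O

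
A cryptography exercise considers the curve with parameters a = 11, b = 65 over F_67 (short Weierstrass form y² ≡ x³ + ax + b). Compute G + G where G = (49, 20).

(9, 25)

tangent at (49, 20): λ = (3·49² + 11)/(2·20) ≡ 45/40. 40⁻¹ ≡ 62 (mod 67) since 40·62 = 2480 ≡ 1, so λ ≡ 45·62 ≡ 43.
  x = λ² - 49 - 49 = 1849 - 98 ≡ 9; y = λ·(49 - 9) - 20 ≡ 25. → (9, 25)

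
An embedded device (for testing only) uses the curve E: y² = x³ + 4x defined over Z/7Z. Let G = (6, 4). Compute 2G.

tangent at (6, 4): λ = (3·6² + 4)/(2·4) ≡ 0/1. 1⁻¹ ≡ 1 (mod 7) since 1·1 = 1 ≡ 1, so λ ≡ 0·1 ≡ 0.
  x = λ² - 6 - 6 = 0 - 12 ≡ 2; y = λ·(6 - 2) - 4 ≡ 3. → (2, 3)

(2, 3)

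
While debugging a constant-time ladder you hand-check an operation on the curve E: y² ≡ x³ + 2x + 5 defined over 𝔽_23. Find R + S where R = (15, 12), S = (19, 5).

(5, 5)

(15, 12) + (19, 5). λ = (5 - 12)/(19 - 15) ≡ 16/4 mod 23. 4⁻¹ ≡ 6 (mod 23) since 4·6 = 24 ≡ 1, so λ ≡ 4.
  x = λ² - 15 - 19 = 16 - 34 ≡ 5; y = λ·(15 - 5) - 12 ≡ 5. → (5, 5)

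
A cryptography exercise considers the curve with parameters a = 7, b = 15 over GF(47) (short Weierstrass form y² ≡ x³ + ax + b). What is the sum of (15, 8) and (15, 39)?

O

The two points share x = 15 and their y-coordinates satisfy 8 + 39 ≡ 0 (mod 47), so they are inverses. Their sum is O.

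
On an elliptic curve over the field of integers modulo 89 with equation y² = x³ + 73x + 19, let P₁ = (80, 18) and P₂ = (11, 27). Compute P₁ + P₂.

(80, 18) + (11, 27). λ = (27 - 18)/(11 - 80) ≡ 9/20 mod 89. 20⁻¹ ≡ 49 (mod 89) since 20·49 = 980 ≡ 1, so λ ≡ 85.
  x = λ² - 80 - 11 = 7225 - 91 ≡ 14; y = λ·(80 - 14) - 18 ≡ 74. → (14, 74)

(14, 74)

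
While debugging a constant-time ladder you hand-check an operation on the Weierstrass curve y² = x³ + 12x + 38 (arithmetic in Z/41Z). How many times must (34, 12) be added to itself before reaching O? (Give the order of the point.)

7

2P: tangent at (34, 12): λ = (3·34² + 12)/(2·12) ≡ 36/24. 24⁻¹ ≡ 12 (mod 41), so λ ≡ 36·12 ≡ 22.
  x = λ² - 34 - 34 = 484 - 68 ≡ 6; y = λ·(34 - 6) - 12 ≡ 30. → (6, 30)
3P: (6, 30) + (34, 12). λ = (12 - 30)/(34 - 6) ≡ 23/28 mod 41. 28⁻¹ ≡ 22 (mod 41), so λ ≡ 14.
  x = λ² - 6 - 34 = 196 - 40 ≡ 33; y = λ·(6 - 33) - 30 ≡ 2. → (33, 2)
4P: (33, 2) + (34, 12). λ = (12 - 2)/(34 - 33) ≡ 10/1 mod 41. 1⁻¹ ≡ 1 (mod 41) since 1·1 = 1 ≡ 1, so λ ≡ 10.
  x = λ² - 33 - 34 = 100 - 67 ≡ 33; y = λ·(33 - 33) - 2 ≡ 39. → (33, 39)
5P: (33, 39) + (34, 12). λ = (12 - 39)/(34 - 33) ≡ 14/1 mod 41. 1⁻¹ ≡ 1 (mod 41), so λ ≡ 14.
  x = λ² - 33 - 34 = 196 - 67 ≡ 6; y = λ·(33 - 6) - 39 ≡ 11. → (6, 11)
6P: (6, 11) + (34, 12). λ = (12 - 11)/(34 - 6) ≡ 1/28 mod 41. 28⁻¹ ≡ 22 (mod 41), so λ ≡ 22.
  x = λ² - 6 - 34 = 484 - 40 ≡ 34; y = λ·(6 - 34) - 11 ≡ 29. → (34, 29)
7P: (34, 29) + (34, 12): same x and y₁ ≡ -y₂, so the sum is O.
7P = O, so the order is 7.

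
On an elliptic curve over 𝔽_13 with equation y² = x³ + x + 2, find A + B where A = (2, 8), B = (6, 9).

(1, 2)

(2, 8) + (6, 9). λ = (9 - 8)/(6 - 2) ≡ 1/4 mod 13. 4⁻¹ ≡ 10 (mod 13) since 4·10 = 40 ≡ 1, so λ ≡ 10.
  x = λ² - 2 - 6 = 100 - 8 ≡ 1; y = λ·(2 - 1) - 8 ≡ 2. → (1, 2)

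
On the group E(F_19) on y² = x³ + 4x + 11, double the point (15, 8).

tangent at (15, 8): λ = (3·15² + 4)/(2·8) ≡ 14/16. 16⁻¹ ≡ 6 (mod 19), so λ ≡ 14·6 ≡ 8.
  x = λ² - 15 - 15 = 64 - 30 ≡ 15; y = λ·(15 - 15) - 8 ≡ 11. → (15, 11)

(15, 11)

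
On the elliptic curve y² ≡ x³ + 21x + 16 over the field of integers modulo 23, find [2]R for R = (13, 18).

tangent at (13, 18): λ = (3·13² + 21)/(2·18) ≡ 22/13. 13⁻¹ ≡ 16 (mod 23), so λ ≡ 22·16 ≡ 7.
  x = λ² - 13 - 13 = 49 - 26 ≡ 0; y = λ·(13 - 0) - 18 ≡ 4. → (0, 4)

(0, 4)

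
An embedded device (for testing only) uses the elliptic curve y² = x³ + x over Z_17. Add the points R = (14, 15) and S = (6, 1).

(14, 15) + (6, 1). λ = (1 - 15)/(6 - 14) ≡ 3/9 mod 17. 9⁻¹ ≡ 2 (mod 17), so λ ≡ 6.
  x = λ² - 14 - 6 = 36 - 20 ≡ 16; y = λ·(14 - 16) - 15 ≡ 7. → (16, 7)

(16, 7)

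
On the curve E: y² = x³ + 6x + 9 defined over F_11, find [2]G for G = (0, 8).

tangent at (0, 8): λ = (3·0² + 6)/(2·8) ≡ 6/5. 5⁻¹ ≡ 9 (mod 11), so λ ≡ 6·9 ≡ 10.
  x = λ² - 0 - 0 = 100 - 0 ≡ 1; y = λ·(0 - 1) - 8 ≡ 4. → (1, 4)

(1, 4)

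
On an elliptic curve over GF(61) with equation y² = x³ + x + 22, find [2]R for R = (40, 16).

tangent at (40, 16): λ = (3·40² + 1)/(2·16) ≡ 43/32. 32⁻¹ ≡ 21 (mod 61) since 32·21 = 672 ≡ 1, so λ ≡ 43·21 ≡ 49.
  x = λ² - 40 - 40 = 2401 - 80 ≡ 3; y = λ·(40 - 3) - 16 ≡ 28. → (3, 28)

(3, 28)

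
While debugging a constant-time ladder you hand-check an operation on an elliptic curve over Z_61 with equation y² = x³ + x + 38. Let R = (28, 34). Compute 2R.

tangent at (28, 34): λ = (3·28² + 1)/(2·34) ≡ 35/7. 7⁻¹ ≡ 35 (mod 61), so λ ≡ 35·35 ≡ 5.
  x = λ² - 28 - 28 = 25 - 56 ≡ 30; y = λ·(28 - 30) - 34 ≡ 17. → (30, 17)

(30, 17)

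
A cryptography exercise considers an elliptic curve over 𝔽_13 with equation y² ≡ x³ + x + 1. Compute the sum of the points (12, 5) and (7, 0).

(8, 12)

(12, 5) + (7, 0). λ = (0 - 5)/(7 - 12) ≡ 8/8 mod 13. 8⁻¹ ≡ 5 (mod 13), so λ ≡ 1.
  x = λ² - 12 - 7 = 1 - 19 ≡ 8; y = λ·(12 - 8) - 5 ≡ 12. → (8, 12)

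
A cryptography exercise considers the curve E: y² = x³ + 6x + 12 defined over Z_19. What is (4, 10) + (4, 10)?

(1, 0)

tangent at (4, 10): λ = (3·4² + 6)/(2·10) ≡ 16/1. 1⁻¹ ≡ 1 (mod 19) since 1·1 = 1 ≡ 1, so λ ≡ 16·1 ≡ 16.
  x = λ² - 4 - 4 = 256 - 8 ≡ 1; y = λ·(4 - 1) - 10 ≡ 0. → (1, 0)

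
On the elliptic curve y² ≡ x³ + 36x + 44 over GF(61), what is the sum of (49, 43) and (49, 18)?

The two points share x = 49 and their y-coordinates satisfy 43 + 18 ≡ 0 (mod 61), so they are inverses. Their sum is O.

O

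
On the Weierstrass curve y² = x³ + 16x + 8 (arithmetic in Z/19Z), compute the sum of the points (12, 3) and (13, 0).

(12, 3) + (13, 0). λ = (0 - 3)/(13 - 12) ≡ 16/1 mod 19. 1⁻¹ ≡ 1 (mod 19) since 1·1 = 1 ≡ 1, so λ ≡ 16.
  x = λ² - 12 - 13 = 256 - 25 ≡ 3; y = λ·(12 - 3) - 3 ≡ 8. → (3, 8)

(3, 8)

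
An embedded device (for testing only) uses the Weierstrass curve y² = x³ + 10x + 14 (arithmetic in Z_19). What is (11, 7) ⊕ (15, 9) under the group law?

(11, 7) + (15, 9). λ = (9 - 7)/(15 - 11) ≡ 2/4 mod 19. 4⁻¹ ≡ 5 (mod 19), so λ ≡ 10.
  x = λ² - 11 - 15 = 100 - 26 ≡ 17; y = λ·(11 - 17) - 7 ≡ 9. → (17, 9)

(17, 9)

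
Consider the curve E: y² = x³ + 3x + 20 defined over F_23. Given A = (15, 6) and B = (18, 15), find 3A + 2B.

(22, 4)

First 3A:
Repeated addition: build up to 3A.
2A: tangent at (15, 6): λ = (3·15² + 3)/(2·6) ≡ 11/12. 12⁻¹ ≡ 2 (mod 23) since 12·2 = 24 ≡ 1, so λ ≡ 11·2 ≡ 22.
  x = λ² - 15 - 15 = 484 - 30 ≡ 17; y = λ·(15 - 17) - 6 ≡ 19. → (17, 19)
3A: (17, 19) + (15, 6). λ = (6 - 19)/(15 - 17) ≡ 10/21 mod 23. 21⁻¹ ≡ 11 (mod 23) since 21·11 = 231 ≡ 1, so λ ≡ 18.
  x = λ² - 17 - 15 = 324 - 32 ≡ 16; y = λ·(17 - 16) - 19 ≡ 22. → (16, 22)
3A = (16, 22).
Next 2B:
Repeated addition: build up to 2B.
2B: tangent at (18, 15): λ = (3·18² + 3)/(2·15) ≡ 9/7. 7⁻¹ ≡ 10 (mod 23) since 7·10 = 70 ≡ 1, so λ ≡ 9·10 ≡ 21.
  x = λ² - 18 - 18 = 441 - 36 ≡ 14; y = λ·(18 - 14) - 15 ≡ 0. → (14, 0)
2B = (14, 0).
Finally 3A + 2B:
(16, 22) + (14, 0). λ = (0 - 22)/(14 - 16) ≡ 1/21 mod 23. 21⁻¹ ≡ 11 (mod 23), so λ ≡ 11.
  x = λ² - 16 - 14 = 121 - 30 ≡ 22; y = λ·(16 - 22) - 22 ≡ 4. → (22, 4)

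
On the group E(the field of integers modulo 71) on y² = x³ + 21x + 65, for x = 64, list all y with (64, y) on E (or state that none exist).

1, 70

x³ + 21x + 65 = 263553 ≡ 1 (mod 71).
Square roots of 1 mod 71: 1 and 70 (since 1² = 1 ≡ 1).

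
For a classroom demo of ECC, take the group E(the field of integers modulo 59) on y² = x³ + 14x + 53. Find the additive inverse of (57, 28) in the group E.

-(57, 28) = (57, -28 mod 59) = (57, 31).

(57, 31)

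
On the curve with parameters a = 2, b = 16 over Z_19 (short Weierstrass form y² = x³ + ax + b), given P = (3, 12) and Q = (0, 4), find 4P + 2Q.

First 4P:
Repeated addition: build up to 4P.
2P: tangent at (3, 12): λ = (3·3² + 2)/(2·12) ≡ 10/5. 5⁻¹ ≡ 4 (mod 19) since 5·4 = 20 ≡ 1, so λ ≡ 10·4 ≡ 2.
  x = λ² - 3 - 3 = 4 - 6 ≡ 17; y = λ·(3 - 17) - 12 ≡ 17. → (17, 17)
3P: (17, 17) + (3, 12). λ = (12 - 17)/(3 - 17) ≡ 14/5 mod 19. 5⁻¹ ≡ 4 (mod 19), so λ ≡ 18.
  x = λ² - 17 - 3 = 324 - 20 ≡ 0; y = λ·(17 - 0) - 17 ≡ 4. → (0, 4)
4P: (0, 4) + (3, 12). λ = (12 - 4)/(3 - 0) ≡ 8/3 mod 19. 3⁻¹ ≡ 13 (mod 19), so λ ≡ 9.
  x = λ² - 0 - 3 = 81 - 3 ≡ 2; y = λ·(0 - 2) - 4 ≡ 16. → (2, 16)
4P = (2, 16).
Next 2Q:
Repeated addition: build up to 2Q.
2Q: tangent at (0, 4): λ = (3·0² + 2)/(2·4) ≡ 2/8. 8⁻¹ ≡ 12 (mod 19) since 8·12 = 96 ≡ 1, so λ ≡ 2·12 ≡ 5.
  x = λ² - 0 - 0 = 25 - 0 ≡ 6; y = λ·(0 - 6) - 4 ≡ 4. → (6, 4)
2Q = (6, 4).
Finally 4P + 2Q:
(2, 16) + (6, 4). λ = (4 - 16)/(6 - 2) ≡ 7/4 mod 19. 4⁻¹ ≡ 5 (mod 19) since 4·5 = 20 ≡ 1, so λ ≡ 16.
  x = λ² - 2 - 6 = 256 - 8 ≡ 1; y = λ·(2 - 1) - 16 ≡ 0. → (1, 0)

(1, 0)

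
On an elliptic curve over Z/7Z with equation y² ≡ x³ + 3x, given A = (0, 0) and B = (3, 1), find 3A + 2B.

(5, 0)

First 3A:
Repeated addition: build up to 3A.
2A: (0, 0) + (0, 0): same x and y₁ ≡ -y₂, so the sum is 𝒪.
3A: 𝒪 + (0, 0) = (0, 0) (identity).
3A = (0, 0).
Next 2B:
Repeated addition: build up to 2B.
2B: tangent at (3, 1): λ = (3·3² + 3)/(2·1) ≡ 2/2. 2⁻¹ ≡ 4 (mod 7) since 2·4 = 8 ≡ 1, so λ ≡ 2·4 ≡ 1.
  x = λ² - 3 - 3 = 1 - 6 ≡ 2; y = λ·(3 - 2) - 1 ≡ 0. → (2, 0)
2B = (2, 0).
Finally 3A + 2B:
(0, 0) + (2, 0). λ = (0 - 0)/(2 - 0) ≡ 0/2 mod 7. 2⁻¹ ≡ 4 (mod 7) since 2·4 = 8 ≡ 1, so λ ≡ 0.
  x = λ² - 0 - 2 = 0 - 2 ≡ 5; y = λ·(0 - 5) - 0 ≡ 0. → (5, 0)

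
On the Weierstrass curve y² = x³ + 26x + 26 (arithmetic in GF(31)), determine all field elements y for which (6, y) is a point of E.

x³ + 26x + 26 = 398 ≡ 26 (mod 31).
26 is a non-residue mod 31; no y exists.

none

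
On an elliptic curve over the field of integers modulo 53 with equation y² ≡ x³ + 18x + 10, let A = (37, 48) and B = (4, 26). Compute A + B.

(37, 48) + (4, 26). λ = (26 - 48)/(4 - 37) ≡ 31/20 mod 53. 20⁻¹ ≡ 8 (mod 53), so λ ≡ 36.
  x = λ² - 37 - 4 = 1296 - 41 ≡ 36; y = λ·(37 - 36) - 48 ≡ 41. → (36, 41)

(36, 41)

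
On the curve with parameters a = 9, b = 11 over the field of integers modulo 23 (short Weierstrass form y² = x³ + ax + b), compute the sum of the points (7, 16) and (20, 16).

(7, 16) + (20, 16). λ = (16 - 16)/(20 - 7) ≡ 0/13 mod 23. 13⁻¹ ≡ 16 (mod 23), so λ ≡ 0.
  x = λ² - 7 - 20 = 0 - 27 ≡ 19; y = λ·(7 - 19) - 16 ≡ 7. → (19, 7)

(19, 7)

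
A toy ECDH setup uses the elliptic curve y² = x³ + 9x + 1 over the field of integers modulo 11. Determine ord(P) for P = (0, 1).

2P: tangent at (0, 1): λ = (3·0² + 9)/(2·1) ≡ 9/2. 2⁻¹ ≡ 6 (mod 11) since 2·6 = 12 ≡ 1, so λ ≡ 9·6 ≡ 10.
  x = λ² - 0 - 0 = 100 - 0 ≡ 1; y = λ·(0 - 1) - 1 ≡ 0. → (1, 0)
3P: (1, 0) + (0, 1). λ = (1 - 0)/(0 - 1) ≡ 1/10 mod 11. 10⁻¹ ≡ 10 (mod 11) since 10·10 = 100 ≡ 1, so λ ≡ 10.
  x = λ² - 1 - 0 = 100 - 1 ≡ 0; y = λ·(1 - 0) - 0 ≡ 10. → (0, 10)
4P: (0, 10) + (0, 1): same x and y₁ ≡ -y₂, so the sum is 𝒪.
4P = 𝒪, so the order is 4.

4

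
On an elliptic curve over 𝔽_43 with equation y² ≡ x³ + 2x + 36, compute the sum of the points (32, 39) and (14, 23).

(10, 14)

(32, 39) + (14, 23). λ = (23 - 39)/(14 - 32) ≡ 27/25 mod 43. 25⁻¹ ≡ 31 (mod 43), so λ ≡ 20.
  x = λ² - 32 - 14 = 400 - 46 ≡ 10; y = λ·(32 - 10) - 39 ≡ 14. → (10, 14)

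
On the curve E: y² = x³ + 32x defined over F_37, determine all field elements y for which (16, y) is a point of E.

x³ + 32x + 0 = 4608 ≡ 20 (mod 37).
20 is a non-residue mod 37; no y exists.

none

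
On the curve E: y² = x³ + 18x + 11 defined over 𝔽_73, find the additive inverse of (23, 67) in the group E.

-(23, 67) = (23, -67 mod 73) = (23, 6).

(23, 6)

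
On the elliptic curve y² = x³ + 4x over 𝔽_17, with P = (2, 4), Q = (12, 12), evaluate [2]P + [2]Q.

(8, 0)

First 2P:
Repeated addition: build up to 2P.
2P: tangent at (2, 4): λ = (3·2² + 4)/(2·4) ≡ 16/8. 8⁻¹ ≡ 15 (mod 17) since 8·15 = 120 ≡ 1, so λ ≡ 16·15 ≡ 2.
  x = λ² - 2 - 2 = 4 - 4 ≡ 0; y = λ·(2 - 0) - 4 ≡ 0. → (0, 0)
2P = (0, 0).
Next 2Q:
Repeated addition: build up to 2Q.
2Q: tangent at (12, 12): λ = (3·12² + 4)/(2·12) ≡ 11/7. 7⁻¹ ≡ 5 (mod 17) since 7·5 = 35 ≡ 1, so λ ≡ 11·5 ≡ 4.
  x = λ² - 12 - 12 = 16 - 24 ≡ 9; y = λ·(12 - 9) - 12 ≡ 0. → (9, 0)
2Q = (9, 0).
Finally 2P + 2Q:
(0, 0) + (9, 0). λ = (0 - 0)/(9 - 0) ≡ 0/9 mod 17. 9⁻¹ ≡ 2 (mod 17), so λ ≡ 0.
  x = λ² - 0 - 9 = 0 - 9 ≡ 8; y = λ·(0 - 8) - 0 ≡ 0. → (8, 0)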